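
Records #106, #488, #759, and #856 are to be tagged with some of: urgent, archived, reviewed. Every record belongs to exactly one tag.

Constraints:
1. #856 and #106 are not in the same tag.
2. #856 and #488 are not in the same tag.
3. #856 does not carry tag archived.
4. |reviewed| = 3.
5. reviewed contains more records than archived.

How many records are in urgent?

1

From (3): #856 ∉ archived.
Suppose #106 ∈ urgent: no assignment then satisfies all the clues, so #106 ∉ urgent.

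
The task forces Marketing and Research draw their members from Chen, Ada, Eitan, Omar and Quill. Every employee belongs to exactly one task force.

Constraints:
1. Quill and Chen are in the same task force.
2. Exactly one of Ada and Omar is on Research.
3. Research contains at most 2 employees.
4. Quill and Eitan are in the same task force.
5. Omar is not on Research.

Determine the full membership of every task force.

Marketing = {Chen, Eitan, Omar, Quill}; Research = {Ada}

From (5): Omar ∉ Research.
(2) (exactly one): Ada ∈ Research.
Only one task force left: Omar ∈ Marketing.
Suppose Chen ∉ Marketing: no assignment then satisfies all the clues, so Chen ∈ Marketing.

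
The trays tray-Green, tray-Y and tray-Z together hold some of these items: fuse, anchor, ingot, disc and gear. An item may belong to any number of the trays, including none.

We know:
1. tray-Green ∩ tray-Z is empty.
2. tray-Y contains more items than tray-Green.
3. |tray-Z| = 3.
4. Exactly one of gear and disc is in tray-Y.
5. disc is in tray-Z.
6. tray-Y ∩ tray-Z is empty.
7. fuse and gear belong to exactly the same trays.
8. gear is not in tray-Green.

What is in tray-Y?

tray-Y = {fuse, gear}

From (5): disc ∈ tray-Z.
From (8): gear ∉ tray-Green.
(1) (disjoint): disc ∉ tray-Green.
(6) (disjoint): disc ∉ tray-Y.
(7): fuse matches gear: fuse ∉ tray-Green.
(4) (exactly one): gear ∈ tray-Y.
(6) (disjoint): gear ∉ tray-Z.
(7): fuse matches gear: fuse ∈ tray-Y.
(7): fuse matches gear: fuse ∉ tray-Z.
(3): only 3 candidates remain for tray-Z, so all are in.
(6) (disjoint): anchor ∉ tray-Y.
(1) (disjoint): ingot ∉ tray-Green.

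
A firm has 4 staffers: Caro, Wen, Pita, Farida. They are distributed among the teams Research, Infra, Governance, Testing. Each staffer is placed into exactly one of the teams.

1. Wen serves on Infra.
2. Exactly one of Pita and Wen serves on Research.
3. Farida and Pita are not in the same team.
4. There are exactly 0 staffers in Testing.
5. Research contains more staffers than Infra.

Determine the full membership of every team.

From (1): Wen ∈ Infra.
(2) (exactly one): Pita ∈ Research.
(3): Farida ∉ Research.
(4): Testing already has 0, so the rest are out.
Suppose Caro ∉ Research: no assignment then satisfies all the clues, so Caro ∈ Research.

Research = {Caro, Pita}; Infra = {Wen}; Governance = {Farida}; Testing = {}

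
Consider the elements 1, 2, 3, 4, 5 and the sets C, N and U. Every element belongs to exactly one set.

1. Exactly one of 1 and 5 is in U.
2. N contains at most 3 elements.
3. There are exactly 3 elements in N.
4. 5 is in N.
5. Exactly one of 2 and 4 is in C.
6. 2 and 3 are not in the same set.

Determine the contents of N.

N = {3, 4, 5}

From (4): 5 ∈ N.
(1) (exactly one): 1 ∈ U.
Suppose 2 ∈ N: no assignment then satisfies all the clues, so 2 ∉ N.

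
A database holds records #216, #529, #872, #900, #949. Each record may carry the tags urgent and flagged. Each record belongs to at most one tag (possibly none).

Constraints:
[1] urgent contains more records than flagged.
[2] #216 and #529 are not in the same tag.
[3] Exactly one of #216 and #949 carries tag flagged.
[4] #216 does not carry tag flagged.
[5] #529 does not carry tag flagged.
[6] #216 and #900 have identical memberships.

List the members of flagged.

flagged = {#949}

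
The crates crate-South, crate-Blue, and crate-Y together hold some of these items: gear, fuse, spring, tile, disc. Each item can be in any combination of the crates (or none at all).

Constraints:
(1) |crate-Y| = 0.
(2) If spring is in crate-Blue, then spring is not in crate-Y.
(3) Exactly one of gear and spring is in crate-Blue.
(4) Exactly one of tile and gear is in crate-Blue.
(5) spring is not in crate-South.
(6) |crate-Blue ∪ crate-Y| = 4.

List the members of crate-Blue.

crate-Blue = {disc, fuse, spring, tile}

From (5): spring ∉ crate-South.
(1): crate-Y already has 0, so the rest are out.
Suppose gear ∈ crate-Blue: no assignment then satisfies all the clues, so gear ∉ crate-Blue.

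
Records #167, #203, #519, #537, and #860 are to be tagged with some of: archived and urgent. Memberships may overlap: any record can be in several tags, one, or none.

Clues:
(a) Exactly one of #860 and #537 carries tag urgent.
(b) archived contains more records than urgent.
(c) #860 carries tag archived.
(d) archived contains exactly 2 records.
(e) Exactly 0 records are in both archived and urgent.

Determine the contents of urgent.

From (c): #860 ∈ archived.
Suppose #167 ∈ urgent: no assignment then satisfies all the clues, so #167 ∉ urgent.

urgent = {#537}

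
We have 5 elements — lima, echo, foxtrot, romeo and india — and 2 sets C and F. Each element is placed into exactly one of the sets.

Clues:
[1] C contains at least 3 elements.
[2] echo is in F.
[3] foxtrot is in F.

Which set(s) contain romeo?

romeo: C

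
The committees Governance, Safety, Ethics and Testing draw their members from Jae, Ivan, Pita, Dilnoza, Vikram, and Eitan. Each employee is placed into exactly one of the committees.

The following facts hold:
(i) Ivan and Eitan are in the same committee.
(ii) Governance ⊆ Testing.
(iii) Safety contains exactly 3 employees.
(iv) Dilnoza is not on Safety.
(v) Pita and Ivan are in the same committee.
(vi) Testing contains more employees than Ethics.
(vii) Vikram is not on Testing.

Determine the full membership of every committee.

Governance = {}; Safety = {Eitan, Ivan, Pita}; Ethics = {Vikram}; Testing = {Dilnoza, Jae}

From (iv): Dilnoza ∉ Safety.
From (vii): Vikram ∉ Testing.
(ii) contrapositive: Vikram ∉ Governance.
Suppose Jae ∈ Governance: no assignment then satisfies all the clues, so Jae ∉ Governance.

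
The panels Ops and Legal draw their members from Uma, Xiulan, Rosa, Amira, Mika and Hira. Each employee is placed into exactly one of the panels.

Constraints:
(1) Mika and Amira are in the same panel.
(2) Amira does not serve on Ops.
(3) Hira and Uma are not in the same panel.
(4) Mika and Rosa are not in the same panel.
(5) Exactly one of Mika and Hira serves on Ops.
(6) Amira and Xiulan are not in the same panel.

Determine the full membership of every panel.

Ops = {Hira, Rosa, Xiulan}; Legal = {Amira, Mika, Uma}

From (2): Amira ∉ Ops.
(1): Mika matches Amira: Mika ∉ Ops.
(5) (exactly one): Hira ∈ Ops.
Only one panel left: Amira ∈ Legal.
Only one panel left: Mika ∈ Legal.
(3): Uma ∉ Ops.
(4): Rosa ∉ Legal.
(6): Xiulan ∉ Legal.
Only one panel left: Uma ∈ Legal.
Only one panel left: Xiulan ∈ Ops.
Only one panel left: Rosa ∈ Ops.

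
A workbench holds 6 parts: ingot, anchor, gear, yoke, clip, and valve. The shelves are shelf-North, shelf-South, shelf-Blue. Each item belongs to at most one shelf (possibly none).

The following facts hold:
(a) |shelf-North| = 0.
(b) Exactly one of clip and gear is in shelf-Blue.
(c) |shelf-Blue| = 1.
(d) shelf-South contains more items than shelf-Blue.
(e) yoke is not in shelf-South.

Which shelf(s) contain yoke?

From (e): yoke ∉ shelf-South.
(a): shelf-North already has 0, so the rest are out.
Suppose yoke ∈ shelf-Blue: no assignment then satisfies all the clues, so yoke ∉ shelf-Blue.

yoke: none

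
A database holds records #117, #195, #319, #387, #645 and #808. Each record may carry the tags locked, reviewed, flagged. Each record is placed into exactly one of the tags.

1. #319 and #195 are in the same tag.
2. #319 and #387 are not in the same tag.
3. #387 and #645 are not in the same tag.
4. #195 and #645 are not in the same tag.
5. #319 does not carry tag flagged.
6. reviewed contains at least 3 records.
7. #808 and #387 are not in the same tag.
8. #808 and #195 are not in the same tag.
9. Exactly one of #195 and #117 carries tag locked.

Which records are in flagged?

From (5): #319 ∉ flagged.
(1): #195 matches #319: #195 ∉ flagged.
Suppose #117 ∈ flagged: no assignment then satisfies all the clues, so #117 ∉ flagged.

flagged = {#387}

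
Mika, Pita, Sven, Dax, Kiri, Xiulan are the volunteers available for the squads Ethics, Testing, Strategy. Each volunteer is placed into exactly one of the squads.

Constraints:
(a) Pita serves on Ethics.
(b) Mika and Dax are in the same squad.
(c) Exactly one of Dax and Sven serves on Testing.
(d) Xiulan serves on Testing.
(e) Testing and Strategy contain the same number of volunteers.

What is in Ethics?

From (a): Pita ∈ Ethics.
From (d): Xiulan ∈ Testing.
Suppose Mika ∈ Ethics: no assignment then satisfies all the clues, so Mika ∉ Ethics.

Ethics = {Kiri, Pita}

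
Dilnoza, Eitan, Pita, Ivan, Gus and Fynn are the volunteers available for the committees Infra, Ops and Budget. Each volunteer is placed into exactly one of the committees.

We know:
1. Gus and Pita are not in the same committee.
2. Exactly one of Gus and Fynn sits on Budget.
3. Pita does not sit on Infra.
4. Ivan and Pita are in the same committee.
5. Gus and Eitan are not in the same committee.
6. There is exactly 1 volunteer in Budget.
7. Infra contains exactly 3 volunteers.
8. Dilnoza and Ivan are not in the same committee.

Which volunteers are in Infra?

From (3): Pita ∉ Infra.
(4): Ivan matches Pita: Ivan ∉ Infra.
Suppose Dilnoza ∉ Infra: no assignment then satisfies all the clues, so Dilnoza ∈ Infra.

Infra = {Dilnoza, Eitan, Fynn}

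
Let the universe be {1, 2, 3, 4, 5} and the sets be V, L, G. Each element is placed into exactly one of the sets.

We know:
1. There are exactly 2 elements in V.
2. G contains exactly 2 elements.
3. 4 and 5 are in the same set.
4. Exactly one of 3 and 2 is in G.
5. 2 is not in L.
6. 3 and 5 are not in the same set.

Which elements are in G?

G = {1, 2}

From (5): 2 ∉ L.
Suppose 1 ∉ G: no assignment then satisfies all the clues, so 1 ∈ G.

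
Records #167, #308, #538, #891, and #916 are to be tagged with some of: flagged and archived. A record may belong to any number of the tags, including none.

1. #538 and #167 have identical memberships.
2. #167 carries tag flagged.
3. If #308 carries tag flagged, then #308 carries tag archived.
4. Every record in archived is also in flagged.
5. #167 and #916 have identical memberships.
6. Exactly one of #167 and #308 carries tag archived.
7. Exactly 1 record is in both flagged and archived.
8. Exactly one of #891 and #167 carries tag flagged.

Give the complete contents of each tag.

flagged = {#167, #308, #538, #916}; archived = {#308}

From (2): #167 ∈ flagged.
(1): #538 matches #167: #538 ∈ flagged.
(5): #916 matches #167: #916 ∈ flagged.
(8) (exactly one): #891 ∉ flagged.
(4) contrapositive: #891 ∉ archived.
Suppose #167 ∈ archived: no assignment then satisfies all the clues, so #167 ∉ archived.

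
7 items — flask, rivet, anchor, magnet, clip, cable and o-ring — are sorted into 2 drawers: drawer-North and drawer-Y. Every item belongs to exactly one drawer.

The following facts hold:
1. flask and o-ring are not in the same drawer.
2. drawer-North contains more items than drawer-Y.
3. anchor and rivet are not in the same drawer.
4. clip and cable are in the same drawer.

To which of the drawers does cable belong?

cable: drawer-North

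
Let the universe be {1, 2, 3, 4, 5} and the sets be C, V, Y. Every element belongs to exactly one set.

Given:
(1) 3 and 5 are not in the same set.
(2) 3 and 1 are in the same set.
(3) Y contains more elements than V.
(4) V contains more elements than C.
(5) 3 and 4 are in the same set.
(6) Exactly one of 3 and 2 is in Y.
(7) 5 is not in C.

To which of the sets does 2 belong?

2: V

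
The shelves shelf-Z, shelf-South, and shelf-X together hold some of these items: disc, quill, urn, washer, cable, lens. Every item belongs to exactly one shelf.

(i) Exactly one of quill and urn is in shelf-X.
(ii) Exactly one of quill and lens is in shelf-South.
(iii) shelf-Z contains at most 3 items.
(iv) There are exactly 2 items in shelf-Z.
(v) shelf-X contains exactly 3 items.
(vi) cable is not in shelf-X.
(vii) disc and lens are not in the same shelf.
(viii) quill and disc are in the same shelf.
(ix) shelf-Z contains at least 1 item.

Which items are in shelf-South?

shelf-South = {lens}

From (vi): cable ∉ shelf-X.
Suppose disc ∈ shelf-South: no assignment then satisfies all the clues, so disc ∉ shelf-South.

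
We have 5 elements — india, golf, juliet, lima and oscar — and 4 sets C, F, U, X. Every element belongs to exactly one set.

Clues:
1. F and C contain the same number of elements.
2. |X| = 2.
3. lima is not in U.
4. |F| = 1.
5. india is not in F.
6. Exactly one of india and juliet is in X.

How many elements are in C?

1

From (3): lima ∉ U.
From (5): india ∉ F.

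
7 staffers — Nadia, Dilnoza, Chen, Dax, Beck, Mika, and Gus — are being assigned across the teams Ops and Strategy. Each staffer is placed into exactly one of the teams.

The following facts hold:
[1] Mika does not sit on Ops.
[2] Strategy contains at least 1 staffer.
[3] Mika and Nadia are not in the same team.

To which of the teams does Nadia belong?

From (1): Mika ∉ Ops.
Only one team left: Mika ∈ Strategy.
(3): Nadia ∉ Strategy.
Only one team left: Nadia ∈ Ops.

Nadia: Ops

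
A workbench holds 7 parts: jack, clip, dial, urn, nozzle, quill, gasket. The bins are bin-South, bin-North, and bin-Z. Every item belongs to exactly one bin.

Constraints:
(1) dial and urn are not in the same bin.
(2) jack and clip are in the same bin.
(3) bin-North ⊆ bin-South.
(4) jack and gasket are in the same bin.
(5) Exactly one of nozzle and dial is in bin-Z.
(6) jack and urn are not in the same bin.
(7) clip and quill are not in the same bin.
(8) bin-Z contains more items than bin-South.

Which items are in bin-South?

bin-South = {nozzle, quill, urn}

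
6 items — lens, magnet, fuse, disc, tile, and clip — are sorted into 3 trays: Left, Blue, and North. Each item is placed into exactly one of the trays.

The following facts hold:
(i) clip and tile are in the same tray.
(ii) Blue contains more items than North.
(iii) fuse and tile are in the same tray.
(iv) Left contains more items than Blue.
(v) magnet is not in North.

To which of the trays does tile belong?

From (v): magnet ∉ North.
Suppose tile ∉ Left: no assignment then satisfies all the clues, so tile ∈ Left.

tile: Left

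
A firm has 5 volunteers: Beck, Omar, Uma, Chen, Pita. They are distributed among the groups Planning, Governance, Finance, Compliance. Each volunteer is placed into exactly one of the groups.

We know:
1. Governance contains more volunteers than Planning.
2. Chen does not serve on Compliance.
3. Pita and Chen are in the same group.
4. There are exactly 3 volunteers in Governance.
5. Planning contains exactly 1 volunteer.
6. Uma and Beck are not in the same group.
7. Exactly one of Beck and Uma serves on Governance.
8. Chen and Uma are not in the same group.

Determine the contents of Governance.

Governance = {Beck, Chen, Pita}

From (2): Chen ∉ Compliance.
(3): Pita matches Chen: Pita ∉ Compliance.
Suppose Beck ∉ Governance: no assignment then satisfies all the clues, so Beck ∈ Governance.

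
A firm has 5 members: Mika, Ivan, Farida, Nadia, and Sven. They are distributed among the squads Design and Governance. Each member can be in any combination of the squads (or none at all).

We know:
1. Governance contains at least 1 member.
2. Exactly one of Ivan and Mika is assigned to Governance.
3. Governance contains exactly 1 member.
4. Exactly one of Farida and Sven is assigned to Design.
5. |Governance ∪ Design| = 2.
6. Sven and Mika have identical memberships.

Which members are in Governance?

Governance = {Ivan}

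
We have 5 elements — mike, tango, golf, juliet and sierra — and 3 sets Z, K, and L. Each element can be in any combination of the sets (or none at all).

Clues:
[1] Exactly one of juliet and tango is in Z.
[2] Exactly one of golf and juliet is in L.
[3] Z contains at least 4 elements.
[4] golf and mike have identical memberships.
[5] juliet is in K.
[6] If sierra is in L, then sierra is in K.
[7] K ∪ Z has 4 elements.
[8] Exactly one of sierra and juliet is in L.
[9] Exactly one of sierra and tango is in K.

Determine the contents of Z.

Z = {golf, juliet, mike, sierra}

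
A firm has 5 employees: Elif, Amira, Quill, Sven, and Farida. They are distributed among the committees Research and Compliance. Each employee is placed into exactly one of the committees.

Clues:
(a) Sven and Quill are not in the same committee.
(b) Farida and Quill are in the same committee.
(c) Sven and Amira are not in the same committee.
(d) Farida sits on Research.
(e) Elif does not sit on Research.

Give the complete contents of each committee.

From (d): Farida ∈ Research.
From (e): Elif ∉ Research.
(b): Quill matches Farida: Quill ∈ Research.
Only one committee left: Elif ∈ Compliance.
(a): Sven ∉ Research.
Only one committee left: Sven ∈ Compliance.
(c): Amira ∉ Compliance.
Only one committee left: Amira ∈ Research.

Research = {Amira, Farida, Quill}; Compliance = {Elif, Sven}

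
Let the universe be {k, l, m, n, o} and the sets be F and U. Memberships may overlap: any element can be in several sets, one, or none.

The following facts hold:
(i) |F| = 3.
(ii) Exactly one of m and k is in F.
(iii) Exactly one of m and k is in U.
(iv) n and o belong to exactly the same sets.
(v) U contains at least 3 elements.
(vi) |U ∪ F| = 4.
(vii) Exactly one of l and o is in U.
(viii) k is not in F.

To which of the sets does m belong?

m: F

From (viii): k ∉ F.
(ii) (exactly one): m ∈ F.
Suppose m ∈ U: no assignment then satisfies all the clues, so m ∉ U.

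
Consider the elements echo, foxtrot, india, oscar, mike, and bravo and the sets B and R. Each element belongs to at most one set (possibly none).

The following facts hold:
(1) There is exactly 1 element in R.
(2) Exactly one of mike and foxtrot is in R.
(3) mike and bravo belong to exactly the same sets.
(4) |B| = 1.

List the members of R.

R = {foxtrot}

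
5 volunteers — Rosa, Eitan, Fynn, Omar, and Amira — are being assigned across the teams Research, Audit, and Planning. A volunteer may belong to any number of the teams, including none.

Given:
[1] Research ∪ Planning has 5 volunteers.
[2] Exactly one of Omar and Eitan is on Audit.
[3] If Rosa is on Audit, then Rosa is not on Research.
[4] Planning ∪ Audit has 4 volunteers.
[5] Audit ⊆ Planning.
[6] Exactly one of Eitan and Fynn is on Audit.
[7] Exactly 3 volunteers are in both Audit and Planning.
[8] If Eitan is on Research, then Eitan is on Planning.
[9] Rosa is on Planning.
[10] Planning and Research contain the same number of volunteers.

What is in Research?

Research = {Amira, Eitan, Fynn, Omar}

From (9): Rosa ∈ Planning.
Suppose Rosa ∈ Research: no assignment then satisfies all the clues, so Rosa ∉ Research.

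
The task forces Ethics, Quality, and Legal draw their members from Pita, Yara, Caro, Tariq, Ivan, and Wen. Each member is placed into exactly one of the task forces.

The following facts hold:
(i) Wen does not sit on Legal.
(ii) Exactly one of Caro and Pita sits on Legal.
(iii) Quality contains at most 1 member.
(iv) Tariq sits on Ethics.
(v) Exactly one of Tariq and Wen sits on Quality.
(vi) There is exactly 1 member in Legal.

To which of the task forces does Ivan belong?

Ivan: Ethics

From (i): Wen ∉ Legal.
From (iv): Tariq ∈ Ethics.
(v) (exactly one): Wen ∈ Quality.
(iii): Quality already has 1, so the rest are out.
Suppose Ivan ∉ Ethics: no assignment then satisfies all the clues, so Ivan ∈ Ethics.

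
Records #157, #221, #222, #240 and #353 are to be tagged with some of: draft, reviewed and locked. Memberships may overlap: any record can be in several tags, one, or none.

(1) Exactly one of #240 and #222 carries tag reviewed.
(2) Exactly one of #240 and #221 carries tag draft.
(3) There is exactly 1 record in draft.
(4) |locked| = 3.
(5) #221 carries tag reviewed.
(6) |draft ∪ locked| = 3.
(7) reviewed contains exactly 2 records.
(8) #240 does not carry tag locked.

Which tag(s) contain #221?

#221: draft, locked, reviewed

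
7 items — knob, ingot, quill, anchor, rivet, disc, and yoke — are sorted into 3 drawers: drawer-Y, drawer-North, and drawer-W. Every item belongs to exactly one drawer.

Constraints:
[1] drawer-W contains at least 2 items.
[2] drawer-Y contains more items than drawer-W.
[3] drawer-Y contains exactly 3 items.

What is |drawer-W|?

2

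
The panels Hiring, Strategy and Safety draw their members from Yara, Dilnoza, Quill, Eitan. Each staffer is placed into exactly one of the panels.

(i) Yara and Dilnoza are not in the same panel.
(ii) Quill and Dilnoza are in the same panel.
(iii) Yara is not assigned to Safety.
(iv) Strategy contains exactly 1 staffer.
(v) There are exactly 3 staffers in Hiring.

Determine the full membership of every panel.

From (iii): Yara ∉ Safety.
Suppose Yara ∈ Hiring: no assignment then satisfies all the clues, so Yara ∉ Hiring.

Hiring = {Dilnoza, Eitan, Quill}; Strategy = {Yara}; Safety = {}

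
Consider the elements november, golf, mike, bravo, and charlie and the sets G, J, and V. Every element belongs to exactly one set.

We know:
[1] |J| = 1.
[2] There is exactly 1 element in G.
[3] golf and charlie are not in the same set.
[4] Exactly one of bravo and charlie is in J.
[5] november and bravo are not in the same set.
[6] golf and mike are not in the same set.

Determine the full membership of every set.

G = {golf}; J = {bravo}; V = {charlie, mike, november}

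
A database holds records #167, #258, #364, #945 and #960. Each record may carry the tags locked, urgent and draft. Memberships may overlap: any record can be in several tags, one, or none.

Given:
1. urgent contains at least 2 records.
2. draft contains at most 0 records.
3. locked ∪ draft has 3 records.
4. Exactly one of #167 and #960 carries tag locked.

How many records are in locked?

3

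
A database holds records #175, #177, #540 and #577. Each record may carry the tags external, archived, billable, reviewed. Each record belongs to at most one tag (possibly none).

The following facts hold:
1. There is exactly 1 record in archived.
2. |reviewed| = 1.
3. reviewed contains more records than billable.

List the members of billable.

billable = {}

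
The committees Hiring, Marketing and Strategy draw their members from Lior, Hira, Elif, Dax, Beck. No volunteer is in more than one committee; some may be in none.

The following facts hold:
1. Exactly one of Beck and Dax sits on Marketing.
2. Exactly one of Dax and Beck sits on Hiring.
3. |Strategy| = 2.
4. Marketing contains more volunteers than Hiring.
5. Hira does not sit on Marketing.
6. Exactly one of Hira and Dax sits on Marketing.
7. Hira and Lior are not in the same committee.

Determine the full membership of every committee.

Hiring = {Beck}; Marketing = {Dax, Lior}; Strategy = {Elif, Hira}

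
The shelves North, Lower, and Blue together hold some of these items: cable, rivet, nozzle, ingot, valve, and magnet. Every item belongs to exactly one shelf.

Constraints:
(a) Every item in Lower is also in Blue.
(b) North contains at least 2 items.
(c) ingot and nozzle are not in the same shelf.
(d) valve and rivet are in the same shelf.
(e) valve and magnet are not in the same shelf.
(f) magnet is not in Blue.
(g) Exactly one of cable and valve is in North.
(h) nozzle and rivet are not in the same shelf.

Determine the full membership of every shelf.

North = {cable, magnet, nozzle}; Lower = {}; Blue = {ingot, rivet, valve}

From (f): magnet ∉ Blue.
(a) contrapositive: magnet ∉ Lower.
Only one shelf left: magnet ∈ North.
(e): valve ∉ North.
(g) (exactly one): cable ∈ North.
(d): rivet matches valve: rivet ∉ North.
Suppose rivet ∈ Lower: no assignment then satisfies all the clues, so rivet ∉ Lower.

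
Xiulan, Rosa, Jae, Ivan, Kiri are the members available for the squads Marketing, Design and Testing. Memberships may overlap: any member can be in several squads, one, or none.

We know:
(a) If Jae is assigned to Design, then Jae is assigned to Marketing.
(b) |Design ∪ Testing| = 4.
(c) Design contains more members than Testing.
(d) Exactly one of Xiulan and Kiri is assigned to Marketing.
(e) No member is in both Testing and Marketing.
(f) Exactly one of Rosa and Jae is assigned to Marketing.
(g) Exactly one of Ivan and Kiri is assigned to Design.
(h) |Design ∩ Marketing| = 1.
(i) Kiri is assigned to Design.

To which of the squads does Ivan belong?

Ivan: Testing

From (i): Kiri ∈ Design.
(g) (exactly one): Ivan ∉ Design.
Suppose Ivan ∈ Marketing: no assignment then satisfies all the clues, so Ivan ∉ Marketing.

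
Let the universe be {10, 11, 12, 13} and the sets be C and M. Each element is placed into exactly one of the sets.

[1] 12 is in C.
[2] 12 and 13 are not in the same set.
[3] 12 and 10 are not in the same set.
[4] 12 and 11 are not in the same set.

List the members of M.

M = {10, 11, 13}

From (1): 12 ∈ C.
(2): 13 ∉ C.
(3): 10 ∉ C.
(4): 11 ∉ C.
Only one set left: 10 ∈ M.
Only one set left: 11 ∈ M.
Only one set left: 13 ∈ M.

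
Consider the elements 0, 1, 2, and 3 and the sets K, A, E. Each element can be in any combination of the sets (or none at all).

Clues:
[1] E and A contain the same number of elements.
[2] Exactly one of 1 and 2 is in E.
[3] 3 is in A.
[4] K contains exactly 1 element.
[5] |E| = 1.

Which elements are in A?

A = {3}

From (3): 3 ∈ A.
Suppose 0 ∈ A: no assignment then satisfies all the clues, so 0 ∉ A.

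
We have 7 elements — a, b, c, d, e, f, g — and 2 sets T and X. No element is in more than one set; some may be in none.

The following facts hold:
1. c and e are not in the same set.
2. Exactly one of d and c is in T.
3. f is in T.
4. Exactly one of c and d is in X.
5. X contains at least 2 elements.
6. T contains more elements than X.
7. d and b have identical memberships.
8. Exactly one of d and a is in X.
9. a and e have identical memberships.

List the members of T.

T = {c, f, g}

From (3): f ∈ T.
Suppose a ∈ T: no assignment then satisfies all the clues, so a ∉ T.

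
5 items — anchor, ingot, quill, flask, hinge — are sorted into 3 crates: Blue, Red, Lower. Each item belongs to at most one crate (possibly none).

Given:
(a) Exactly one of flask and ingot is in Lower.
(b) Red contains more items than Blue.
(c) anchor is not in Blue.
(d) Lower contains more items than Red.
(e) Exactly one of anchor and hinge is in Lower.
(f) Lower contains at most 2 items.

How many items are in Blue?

0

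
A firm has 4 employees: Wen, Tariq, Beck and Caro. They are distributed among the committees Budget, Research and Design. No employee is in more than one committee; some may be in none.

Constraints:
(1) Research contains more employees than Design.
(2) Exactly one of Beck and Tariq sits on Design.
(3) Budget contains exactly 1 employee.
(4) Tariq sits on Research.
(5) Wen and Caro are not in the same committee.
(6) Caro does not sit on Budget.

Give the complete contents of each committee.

From (4): Tariq ∈ Research.
From (6): Caro ∉ Budget.
(2) (exactly one): Beck ∈ Design.
(3): only 1 candidates remain for Budget, so all are in.
Suppose Caro ∉ Research: no assignment then satisfies all the clues, so Caro ∈ Research.

Budget = {Wen}; Research = {Caro, Tariq}; Design = {Beck}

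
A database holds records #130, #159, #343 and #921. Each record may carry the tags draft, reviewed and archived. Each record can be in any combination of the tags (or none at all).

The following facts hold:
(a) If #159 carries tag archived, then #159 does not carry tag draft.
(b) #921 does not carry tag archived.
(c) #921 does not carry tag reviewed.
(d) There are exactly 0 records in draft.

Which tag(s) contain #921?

From (b): #921 ∉ archived.
From (c): #921 ∉ reviewed.
(d): draft already has 0, so the rest are out.

#921: none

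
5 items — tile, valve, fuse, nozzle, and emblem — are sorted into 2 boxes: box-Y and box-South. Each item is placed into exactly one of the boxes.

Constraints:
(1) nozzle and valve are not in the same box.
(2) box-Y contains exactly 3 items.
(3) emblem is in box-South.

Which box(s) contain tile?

tile: box-Y

From (3): emblem ∈ box-South.
Suppose tile ∉ box-Y: no assignment then satisfies all the clues, so tile ∈ box-Y.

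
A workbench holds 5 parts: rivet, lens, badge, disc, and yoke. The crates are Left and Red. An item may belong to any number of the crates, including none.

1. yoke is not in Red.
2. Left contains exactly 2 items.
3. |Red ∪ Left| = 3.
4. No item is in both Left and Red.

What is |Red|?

1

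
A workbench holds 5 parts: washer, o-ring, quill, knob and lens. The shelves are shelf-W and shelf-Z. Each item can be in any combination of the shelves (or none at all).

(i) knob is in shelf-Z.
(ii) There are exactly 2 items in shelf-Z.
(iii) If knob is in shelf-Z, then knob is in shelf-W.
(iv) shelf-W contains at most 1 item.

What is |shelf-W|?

1

From (i): knob ∈ shelf-Z.
(iii): knob ∈ shelf-W.
(iv): shelf-W already has 1, so the rest are out.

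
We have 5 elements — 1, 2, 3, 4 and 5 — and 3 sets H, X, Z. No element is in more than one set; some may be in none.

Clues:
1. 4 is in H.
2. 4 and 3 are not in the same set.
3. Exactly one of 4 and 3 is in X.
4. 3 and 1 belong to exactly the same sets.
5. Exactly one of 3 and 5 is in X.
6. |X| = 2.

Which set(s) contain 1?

1: X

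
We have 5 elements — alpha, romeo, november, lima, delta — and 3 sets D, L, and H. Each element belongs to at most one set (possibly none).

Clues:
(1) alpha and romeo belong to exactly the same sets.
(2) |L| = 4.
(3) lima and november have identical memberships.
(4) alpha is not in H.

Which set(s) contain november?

november: L

From (4): alpha ∉ H.
(1): romeo matches alpha: romeo ∉ H.
Suppose november ∈ D: no assignment then satisfies all the clues, so november ∉ D.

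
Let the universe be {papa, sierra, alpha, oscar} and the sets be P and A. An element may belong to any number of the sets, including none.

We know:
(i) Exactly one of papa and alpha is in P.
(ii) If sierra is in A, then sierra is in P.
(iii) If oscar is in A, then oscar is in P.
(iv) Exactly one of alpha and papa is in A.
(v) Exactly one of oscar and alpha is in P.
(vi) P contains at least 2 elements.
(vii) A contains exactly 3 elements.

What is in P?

P = {oscar, papa, sierra}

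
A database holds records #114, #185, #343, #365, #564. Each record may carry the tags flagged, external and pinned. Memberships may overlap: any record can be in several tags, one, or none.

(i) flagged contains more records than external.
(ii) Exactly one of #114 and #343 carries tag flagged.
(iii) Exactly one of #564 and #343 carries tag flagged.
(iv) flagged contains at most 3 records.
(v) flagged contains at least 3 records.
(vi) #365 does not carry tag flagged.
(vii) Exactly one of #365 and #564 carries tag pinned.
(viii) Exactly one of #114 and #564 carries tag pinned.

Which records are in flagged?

flagged = {#114, #185, #564}

From (vi): #365 ∉ flagged.
Suppose #114 ∉ flagged: no assignment then satisfies all the clues, so #114 ∈ flagged.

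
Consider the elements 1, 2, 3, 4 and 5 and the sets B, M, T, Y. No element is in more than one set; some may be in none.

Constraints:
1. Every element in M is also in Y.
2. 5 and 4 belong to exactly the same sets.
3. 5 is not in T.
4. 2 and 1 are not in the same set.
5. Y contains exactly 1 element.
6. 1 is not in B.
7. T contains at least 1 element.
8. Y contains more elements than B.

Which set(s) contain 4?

4: none

From (3): 5 ∉ T.
From (6): 1 ∉ B.
(2): 4 matches 5: 4 ∉ T.
Suppose 4 ∈ B: no assignment then satisfies all the clues, so 4 ∉ B.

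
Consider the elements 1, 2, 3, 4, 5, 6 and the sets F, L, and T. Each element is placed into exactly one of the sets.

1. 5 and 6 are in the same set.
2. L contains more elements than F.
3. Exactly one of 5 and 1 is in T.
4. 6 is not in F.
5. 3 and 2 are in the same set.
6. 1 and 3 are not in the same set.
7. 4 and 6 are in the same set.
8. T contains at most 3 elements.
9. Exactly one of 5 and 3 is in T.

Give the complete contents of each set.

F = {1}; L = {2, 3}; T = {4, 5, 6}

From (4): 6 ∉ F.
(1): 5 matches 6: 5 ∉ F.
(7): 4 matches 6: 4 ∉ F.
Suppose 1 ∉ F: no assignment then satisfies all the clues, so 1 ∈ F.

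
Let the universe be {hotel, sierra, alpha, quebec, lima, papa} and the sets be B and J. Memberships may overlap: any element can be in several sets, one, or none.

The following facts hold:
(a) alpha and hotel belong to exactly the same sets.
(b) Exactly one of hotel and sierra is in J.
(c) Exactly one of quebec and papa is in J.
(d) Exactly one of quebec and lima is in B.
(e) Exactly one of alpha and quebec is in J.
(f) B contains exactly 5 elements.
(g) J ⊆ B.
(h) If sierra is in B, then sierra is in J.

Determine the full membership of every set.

B = {alpha, hotel, papa, quebec, sierra}; J = {quebec, sierra}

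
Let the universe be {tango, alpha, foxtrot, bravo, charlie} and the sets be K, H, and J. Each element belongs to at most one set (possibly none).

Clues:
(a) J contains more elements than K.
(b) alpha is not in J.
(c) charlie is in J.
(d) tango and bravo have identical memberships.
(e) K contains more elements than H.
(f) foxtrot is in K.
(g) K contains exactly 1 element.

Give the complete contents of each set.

K = {foxtrot}; H = {}; J = {bravo, charlie, tango}

From (b): alpha ∉ J.
From (c): charlie ∈ J.
From (f): foxtrot ∈ K.
(g): K already has 1, so the rest are out.
Suppose tango ∈ H: no assignment then satisfies all the clues, so tango ∉ H.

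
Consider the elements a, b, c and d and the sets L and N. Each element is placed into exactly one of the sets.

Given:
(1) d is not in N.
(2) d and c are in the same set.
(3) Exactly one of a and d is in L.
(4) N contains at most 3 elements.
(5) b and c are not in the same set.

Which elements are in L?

L = {c, d}

From (1): d ∉ N.
(2): c matches d: c ∉ N.
Only one set left: c ∈ L.
Only one set left: d ∈ L.
(3) (exactly one): a ∉ L.
(5): b ∉ L.
Only one set left: a ∈ N.
Only one set left: b ∈ N.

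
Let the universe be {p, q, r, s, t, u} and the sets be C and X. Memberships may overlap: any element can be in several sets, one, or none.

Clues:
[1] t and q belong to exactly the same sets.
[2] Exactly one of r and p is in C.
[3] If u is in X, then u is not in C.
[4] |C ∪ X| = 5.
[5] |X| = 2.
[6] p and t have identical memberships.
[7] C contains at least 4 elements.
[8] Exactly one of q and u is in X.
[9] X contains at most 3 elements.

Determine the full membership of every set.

C = {p, q, s, t}; X = {s, u}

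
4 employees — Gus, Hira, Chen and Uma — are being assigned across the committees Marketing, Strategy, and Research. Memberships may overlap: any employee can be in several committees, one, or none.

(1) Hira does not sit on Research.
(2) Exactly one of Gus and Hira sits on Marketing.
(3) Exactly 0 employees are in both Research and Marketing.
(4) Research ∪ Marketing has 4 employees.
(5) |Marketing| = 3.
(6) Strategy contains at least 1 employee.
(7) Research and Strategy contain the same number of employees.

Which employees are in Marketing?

Marketing = {Chen, Hira, Uma}

From (1): Hira ∉ Research.
Suppose Gus ∈ Marketing: no assignment then satisfies all the clues, so Gus ∉ Marketing.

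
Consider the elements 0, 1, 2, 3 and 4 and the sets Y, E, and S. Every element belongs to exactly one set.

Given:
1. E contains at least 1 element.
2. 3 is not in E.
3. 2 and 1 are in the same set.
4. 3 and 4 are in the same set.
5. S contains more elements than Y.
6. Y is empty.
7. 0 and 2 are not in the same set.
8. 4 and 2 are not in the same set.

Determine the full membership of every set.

Y = {}; E = {1, 2}; S = {0, 3, 4}

From (2): 3 ∉ E.
(4): 4 matches 3: 4 ∉ E.
(6): Y already has 0, so the rest are out.
Only one set left: 3 ∈ S.
Only one set left: 4 ∈ S.
(8): 2 ∉ S.
Only one set left: 2 ∈ E.
(3): 1 matches 2: 1 ∈ E.
(7): 0 ∉ E.
Only one set left: 0 ∈ S.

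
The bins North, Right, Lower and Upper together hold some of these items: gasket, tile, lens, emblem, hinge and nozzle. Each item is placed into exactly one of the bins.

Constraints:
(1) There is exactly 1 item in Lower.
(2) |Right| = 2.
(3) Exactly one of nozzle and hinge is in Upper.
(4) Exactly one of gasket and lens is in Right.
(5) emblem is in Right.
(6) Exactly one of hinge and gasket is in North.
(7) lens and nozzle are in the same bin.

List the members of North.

North = {hinge}

From (5): emblem ∈ Right.
Suppose gasket ∈ North: no assignment then satisfies all the clues, so gasket ∉ North.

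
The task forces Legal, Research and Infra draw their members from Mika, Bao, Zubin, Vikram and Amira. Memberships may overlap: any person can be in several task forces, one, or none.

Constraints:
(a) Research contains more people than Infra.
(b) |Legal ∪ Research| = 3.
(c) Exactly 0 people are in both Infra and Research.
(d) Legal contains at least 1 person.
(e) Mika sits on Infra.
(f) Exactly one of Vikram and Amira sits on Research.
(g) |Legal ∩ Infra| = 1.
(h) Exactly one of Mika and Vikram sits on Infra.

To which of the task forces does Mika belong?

Mika: Infra, Legal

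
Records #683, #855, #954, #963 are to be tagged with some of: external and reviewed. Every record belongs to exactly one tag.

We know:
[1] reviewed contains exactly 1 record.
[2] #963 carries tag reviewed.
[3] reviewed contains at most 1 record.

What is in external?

external = {#683, #855, #954}

From (2): #963 ∈ reviewed.
(1): reviewed already has 1, so the rest are out.
Only one tag left: #683 ∈ external.
Only one tag left: #855 ∈ external.
Only one tag left: #954 ∈ external.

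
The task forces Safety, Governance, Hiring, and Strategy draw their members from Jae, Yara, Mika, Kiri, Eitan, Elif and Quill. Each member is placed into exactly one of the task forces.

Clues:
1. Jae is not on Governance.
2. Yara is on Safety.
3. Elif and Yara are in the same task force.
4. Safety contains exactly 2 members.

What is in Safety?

From (1): Jae ∉ Governance.
From (2): Yara ∈ Safety.
(3): Elif matches Yara: Elif ∈ Safety.
(4): Safety already has 2, so the rest are out.

Safety = {Elif, Yara}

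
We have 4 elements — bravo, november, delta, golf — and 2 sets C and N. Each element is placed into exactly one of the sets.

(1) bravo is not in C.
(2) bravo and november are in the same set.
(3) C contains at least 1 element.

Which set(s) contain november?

november: N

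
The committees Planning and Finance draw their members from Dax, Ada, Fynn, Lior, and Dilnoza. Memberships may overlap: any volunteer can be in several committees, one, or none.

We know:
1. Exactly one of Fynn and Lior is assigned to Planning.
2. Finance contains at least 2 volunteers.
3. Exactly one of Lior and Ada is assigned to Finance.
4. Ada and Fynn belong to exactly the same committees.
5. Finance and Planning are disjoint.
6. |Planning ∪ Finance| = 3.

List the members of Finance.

Finance = {Ada, Fynn}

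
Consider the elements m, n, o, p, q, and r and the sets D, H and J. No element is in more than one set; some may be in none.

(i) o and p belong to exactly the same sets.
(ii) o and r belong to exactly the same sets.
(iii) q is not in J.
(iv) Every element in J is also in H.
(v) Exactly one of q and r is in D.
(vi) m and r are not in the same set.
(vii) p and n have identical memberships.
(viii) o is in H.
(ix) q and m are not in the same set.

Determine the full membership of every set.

D = {q}; H = {n, o, p, r}; J = {}

From (iii): q ∉ J.
From (viii): o ∈ H.
(i): p matches o: p ∉ D.
(i): p matches o: p ∈ H.
(ii): r matches o: r ∉ D.
(ii): r matches o: r ∈ H.
(v) (exactly one): q ∈ D.
(vi): m ∉ H.
(vii): n matches p: n ∉ D.
(vii): n matches p: n ∈ H.
(ix): m ∉ D.
(iv) contrapositive: m ∉ J.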